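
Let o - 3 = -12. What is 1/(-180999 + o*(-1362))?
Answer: -1/168741 ≈ -5.9262e-6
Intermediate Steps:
o = -9 (o = 3 - 12 = -9)
1/(-180999 + o*(-1362)) = 1/(-180999 - 9*(-1362)) = 1/(-180999 + 12258) = 1/(-168741) = -1/168741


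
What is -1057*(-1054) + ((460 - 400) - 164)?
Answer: 1113974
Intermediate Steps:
-1057*(-1054) + ((460 - 400) - 164) = 1114078 + (60 - 164) = 1114078 - 104 = 1113974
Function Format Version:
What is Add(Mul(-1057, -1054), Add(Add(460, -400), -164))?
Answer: 1113974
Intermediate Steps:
Add(Mul(-1057, -1054), Add(Add(460, -400), -164)) = Add(1114078, Add(60, -164)) = Add(1114078, -104) = 1113974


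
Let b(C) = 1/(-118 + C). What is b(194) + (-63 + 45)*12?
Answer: -16415/76 ≈ -215.99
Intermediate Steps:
b(194) + (-63 + 45)*12 = 1/(-118 + 194) + (-63 + 45)*12 = 1/76 - 18*12 = 1/76 - 216 = -16415/76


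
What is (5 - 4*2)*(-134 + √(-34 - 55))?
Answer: 402 - 3*I*√89 ≈ 402.0 - 28.302*I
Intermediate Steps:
(5 - 4*2)*(-134 + √(-34 - 55)) = (5 - 8)*(-134 + √(-89)) = -3*(-134 + I*√89) = 402 - 3*I*√89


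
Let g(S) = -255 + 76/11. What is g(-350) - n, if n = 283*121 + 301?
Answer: -382713/11 ≈ -34792.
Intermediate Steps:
g(S) = -2729/11 (g(S) = -255 + 76*(1/11) = -255 + 76/11 = -2729/11)
n = 34544 (n = 34243 + 301 = 34544)
g(-350) - n = -2729/11 - 1*34544 = -2729/11 - 34544 = -382713/11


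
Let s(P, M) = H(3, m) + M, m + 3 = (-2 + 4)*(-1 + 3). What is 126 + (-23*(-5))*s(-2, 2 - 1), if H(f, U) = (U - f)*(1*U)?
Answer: 11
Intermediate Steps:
m = 1 (m = -3 + (-2 + 4)*(-1 + 3) = -3 + 2*2 = -3 + 4 = 1)
H(f, U) = U*(U - f) (H(f, U) = (U - f)*U = U*(U - f))
s(P, M) = -2 + M (s(P, M) = 1*(1 - 1*3) + M = 1*(1 - 3) + M = 1*(-2) + M = -2 + M)
126 + (-23*(-5))*s(-2, 2 - 1) = 126 + (-23*(-5))*(-2 + (2 - 1)) = 126 + 115*(-2 + 1) = 126 + 115*(-1) = 126 - 115 = 11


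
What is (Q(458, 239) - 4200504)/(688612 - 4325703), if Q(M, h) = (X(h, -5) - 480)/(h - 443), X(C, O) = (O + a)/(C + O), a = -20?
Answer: 200515146599/173620175976 ≈ 1.1549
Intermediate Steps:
X(C, O) = (-20 + O)/(C + O) (X(C, O) = (O - 20)/(C + O) = (-20 + O)/(C + O))
Q(M, h) = (-480 - 25/(-5 + h))/(-443 + h) (Q(M, h) = ((-20 - 5)/(h - 5) - 480)/(h - 443) = (-25/(-5 + h) - 480)/(-443 + h) = (-480 - 25/(-5 + h))/(-443 + h))
(Q(458, 239) - 4200504)/(688612 - 4325703) = (5*(475 - 96*239)/((-443 + 239)*(-5 + 239)) - 4200504)/(688612 - 4325703) = (5*(475 - 22944)/(-204*234) - 4200504)/(-3637091) = (5*(-1/204)*(1/234)*(-22469) - 4200504)*(-1/3637091) = (112345/47736 - 4200504)*(-1/3637091) = -200515146599/47736*(-1/3637091) = 200515146599/173620175976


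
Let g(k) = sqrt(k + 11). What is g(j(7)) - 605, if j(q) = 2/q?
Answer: -605 + sqrt(553)/7 ≈ -601.64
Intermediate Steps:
g(k) = sqrt(11 + k)
g(j(7)) - 605 = sqrt(11 + 2/7) - 605 = sqrt(79/7) - 605 = sqrt(553)/7 - 605 = -605 + sqrt(553)/7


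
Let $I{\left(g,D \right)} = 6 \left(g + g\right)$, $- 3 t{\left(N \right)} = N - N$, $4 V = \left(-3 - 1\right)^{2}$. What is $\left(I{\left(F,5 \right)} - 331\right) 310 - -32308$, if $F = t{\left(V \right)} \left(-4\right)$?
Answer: $-70302$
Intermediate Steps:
$V = 4$ ($V = \frac{\left(-3 - 1\right)^{2}}{4} = \frac{\left(-4\right)^{2}}{4} = \frac{1}{4} \cdot 16 = 4$)
$t{\left(N \right)} = 0$ ($t{\left(N \right)} = - \frac{N - N}{3} = \left(- \frac{1}{3}\right) 0 = 0$)
$F = 0$ ($F = 0 \left(-4\right) = 0$)
$I{\left(g,D \right)} = 12 g$ ($I{\left(g,D \right)} = 6 \cdot 2 g = 12 g$)
$\left(I{\left(F,5 \right)} - 331\right) 310 - -32308 = \left(12 \cdot 0 - 331\right) 310 - -32308 = \left(0 - 331\right) 310 + 32308 = \left(-331\right) 310 + 32308 = -102610 + 32308 = -70302$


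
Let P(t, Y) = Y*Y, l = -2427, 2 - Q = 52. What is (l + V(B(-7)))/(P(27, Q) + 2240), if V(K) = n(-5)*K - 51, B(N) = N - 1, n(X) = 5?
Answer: -1259/2370 ≈ -0.53122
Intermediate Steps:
Q = -50 (Q = 2 - 1*52 = 2 - 52 = -50)
B(N) = -1 + N
V(K) = -51 + 5*K (V(K) = 5*K - 51 = -51 + 5*K)
P(t, Y) = Y²
(l + V(B(-7)))/(P(27, Q) + 2240) = (-2427 + (-51 + 5*(-1 - 7)))/((-50)² + 2240) = (-2427 + (-51 + 5*(-8)))/(2500 + 2240) = (-2427 + (-51 - 40))/4740 = (-2427 - 91)*(1/4740) = -2518*1/4740 = -1259/2370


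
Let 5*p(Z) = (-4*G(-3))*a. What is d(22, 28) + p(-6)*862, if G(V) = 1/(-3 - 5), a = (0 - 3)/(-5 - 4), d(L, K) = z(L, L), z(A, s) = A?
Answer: 761/15 ≈ 50.733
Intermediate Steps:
d(L, K) = L
a = ⅓ (a = -3/(-9) = -3*(-⅑) = ⅓ ≈ 0.33333)
G(V) = -⅛ (G(V) = 1/(-8) = -⅛)
p(Z) = 1/30 (p(Z) = (-4*(-⅛)*(⅓))/5 = ((½)*(⅓))/5 = (⅕)*(⅙) = 1/30)
d(22, 28) + p(-6)*862 = 22 + (1/30)*862 = 22 + 431/15 = 761/15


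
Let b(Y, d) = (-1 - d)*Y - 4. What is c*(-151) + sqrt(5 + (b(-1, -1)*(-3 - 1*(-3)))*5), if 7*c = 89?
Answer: -13439/7 + sqrt(5) ≈ -1917.6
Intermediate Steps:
c = 89/7 (c = (1/7)*89 = 89/7 ≈ 12.714)
b(Y, d) = -4 + Y*(-1 - d) (b(Y, d) = Y*(-1 - d) - 4 = -4 + Y*(-1 - d))
c*(-151) + sqrt(5 + (b(-1, -1)*(-3 - 1*(-3)))*5) = (89/7)*(-151) + sqrt(5 + ((-4 - 1*(-1) - 1*(-1)*(-1))*(-3 - 1*(-3)))*5) = -13439/7 + sqrt(5 + ((-4 + 1 - 1)*(-3 + 3))*5) = -13439/7 + sqrt(5 - 4*0*5) = -13439/7 + sqrt(5 + 0*5) = -13439/7 + sqrt(5 + 0) = -13439/7 + sqrt(5)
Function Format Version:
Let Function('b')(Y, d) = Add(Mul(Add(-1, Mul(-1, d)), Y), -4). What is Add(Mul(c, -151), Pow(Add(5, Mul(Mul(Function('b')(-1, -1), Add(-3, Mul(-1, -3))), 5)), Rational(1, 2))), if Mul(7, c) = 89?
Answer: Add(Rational(-13439, 7), Pow(5, Rational(1, 2))) ≈ -1917.6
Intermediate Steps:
c = Rational(89, 7) (c = Mul(Rational(1, 7), 89) = Rational(89, 7) ≈ 12.714)
Function('b')(Y, d) = Add(-4, Mul(Y, Add(-1, Mul(-1, d)))) (Function('b')(Y, d) = Add(Mul(Y, Add(-1, Mul(-1, d))), -4) = Add(-4, Mul(Y, Add(-1, Mul(-1, d)))))
Add(Mul(c, -151), Pow(Add(5, Mul(Mul(Function('b')(-1, -1), Add(-3, Mul(-1, -3))), 5)), Rational(1, 2))) = Add(Mul(Rational(89, 7), -151), Pow(Add(5, Mul(Mul(Add(-4, Mul(-1, -1), Mul(-1, -1, -1)), Add(-3, Mul(-1, -3))), 5)), Rational(1, 2))) = Add(Rational(-13439, 7), Pow(Add(5, Mul(Mul(Add(-4, 1, -1), Add(-3, 3)), 5)), Rational(1, 2))) = Add(Rational(-13439, 7), Pow(Add(5, Mul(Mul(-4, 0), 5)), Rational(1, 2))) = Add(Rational(-13439, 7), Pow(Add(5, Mul(0, 5)), Rational(1, 2))) = Add(Rational(-13439, 7), Pow(Add(5, 0), Rational(1, 2))) = Add(Rational(-13439, 7), Pow(5, Rational(1, 2)))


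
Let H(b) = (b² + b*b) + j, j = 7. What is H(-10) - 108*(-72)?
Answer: 7983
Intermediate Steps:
H(b) = 7 + 2*b² (H(b) = (b² + b*b) + 7 = (b² + b²) + 7 = 2*b² + 7 = 7 + 2*b²)
H(-10) - 108*(-72) = (7 + 2*(-10)²) - 108*(-72) = (7 + 2*100) + 7776 = (7 + 200) + 7776 = 207 + 7776 = 7983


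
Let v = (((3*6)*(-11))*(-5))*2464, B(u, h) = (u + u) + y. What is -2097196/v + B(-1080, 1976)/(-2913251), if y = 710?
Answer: -138775483459/161510635440 ≈ -0.85923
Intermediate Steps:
B(u, h) = 710 + 2*u (B(u, h) = (u + u) + 710 = 2*u + 710 = 710 + 2*u)
v = 2439360 (v = ((18*(-11))*(-5))*2464 = -198*(-5)*2464 = 990*2464 = 2439360)
-2097196/v + B(-1080, 1976)/(-2913251) = -2097196/2439360 + (710 + 2*(-1080))/(-2913251) = -2097196*1/2439360 + (710 - 2160)*(-1/2913251) = -524299/609840 - 1450*(-1/2913251) = -524299/609840 + 1450/2913251 = -138775483459/161510635440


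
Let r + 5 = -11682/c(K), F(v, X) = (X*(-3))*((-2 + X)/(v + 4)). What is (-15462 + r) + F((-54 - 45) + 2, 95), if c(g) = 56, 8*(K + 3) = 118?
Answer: -430937/28 ≈ -15391.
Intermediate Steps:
K = 47/4 (K = -3 + (⅛)*118 = -3 + 59/4 = 47/4 ≈ 11.750)
F(v, X) = -3*X*(-2 + X)/(4 + v) (F(v, X) = (-3*X)*((-2 + X)/(4 + v)) = -3*X*(-2 + X)/(4 + v))
r = -5981/28 (r = -5 - 11682/56 = -5 - 11682*1/56 = -5 - 5841/28 = -5981/28 ≈ -213.61)
(-15462 + r) + F((-54 - 45) + 2, 95) = (-15462 - 5981/28) + 3*95*(2 - 1*95)/(4 + ((-54 - 45) + 2)) = -438917/28 + 3*95*(2 - 95)/(4 + (-99 + 2)) = -438917/28 + 3*95*(-93)/(4 - 97) = -438917/28 + 3*95*(-93)/(-93) = -438917/28 + 3*95*(-1/93)*(-93) = -438917/28 + 285 = -430937/28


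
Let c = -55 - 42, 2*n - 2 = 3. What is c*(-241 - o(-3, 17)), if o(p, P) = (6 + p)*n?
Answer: 48209/2 ≈ 24105.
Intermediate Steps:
n = 5/2 (n = 1 + (½)*3 = 1 + 3/2 = 5/2 ≈ 2.5000)
c = -97
o(p, P) = 15 + 5*p/2 (o(p, P) = (6 + p)*(5/2) = 15 + 5*p/2)
c*(-241 - o(-3, 17)) = -97*(-241 - (15 + (5/2)*(-3))) = -97*(-241 - (15 - 15/2)) = -97*(-241 - 1*15/2) = -97*(-241 - 15/2) = -97*(-497/2) = 48209/2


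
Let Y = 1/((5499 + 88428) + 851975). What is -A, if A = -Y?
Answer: 1/945902 ≈ 1.0572e-6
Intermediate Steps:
Y = 1/945902 (Y = 1/(93927 + 851975) = 1/945902 ≈ 1.0572e-6)
A = -1/945902 (A = -1*1/945902 = -1/945902 ≈ -1.0572e-6)
-A = -1*(-1/945902) = 1/945902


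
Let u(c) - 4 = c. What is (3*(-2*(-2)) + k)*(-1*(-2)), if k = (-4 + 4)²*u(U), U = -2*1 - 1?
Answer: 24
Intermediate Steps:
U = -3 (U = -2 - 1 = -3)
u(c) = 4 + c
k = 0 (k = (-4 + 4)²*(4 - 3) = 0²*1 = 0*1 = 0)
(3*(-2*(-2)) + k)*(-1*(-2)) = (3*(-2*(-2)) + 0)*(-1*(-2)) = (3*4 + 0)*2 = (12 + 0)*2 = 12*2 = 24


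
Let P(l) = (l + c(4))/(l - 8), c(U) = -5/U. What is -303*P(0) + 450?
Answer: 12885/32 ≈ 402.66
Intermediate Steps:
P(l) = (-5/4 + l)/(-8 + l) (P(l) = (l - 5/4)/(l - 8) = (l - 5*¼)/(-8 + l) = (l - 5/4)/(-8 + l) = (-5/4 + l)/(-8 + l))
-303*P(0) + 450 = -303*(-5/4 + 0)/(-8 + 0) + 450 = -303*(-5)/((-8)*4) + 450 = -(-303)*(-5)/(8*4) + 450 = -303*5/32 + 450 = -1515/32 + 450 = 12885/32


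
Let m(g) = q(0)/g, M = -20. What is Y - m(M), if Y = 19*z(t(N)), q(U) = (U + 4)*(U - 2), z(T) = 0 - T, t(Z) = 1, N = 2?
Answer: -97/5 ≈ -19.400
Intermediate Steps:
z(T) = -T
q(U) = (-2 + U)*(4 + U) (q(U) = (4 + U)*(-2 + U) = (-2 + U)*(4 + U))
m(g) = -8/g (m(g) = (-8 + 0² + 2*0)/g = (-8 + 0 + 0)/g = -8/g)
Y = -19 (Y = 19*(-1*1) = 19*(-1) = -19)
Y - m(M) = -19 - (-8)/(-20) = -19 - (-8)*(-1)/20 = -19 - 1*⅖ = -19 - ⅖ = -97/5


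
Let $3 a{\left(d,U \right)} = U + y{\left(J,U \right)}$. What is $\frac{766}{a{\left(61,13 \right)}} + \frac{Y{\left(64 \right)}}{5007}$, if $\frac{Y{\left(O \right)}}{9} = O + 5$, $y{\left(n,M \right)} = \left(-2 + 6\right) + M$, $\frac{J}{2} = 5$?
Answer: $\frac{640262}{8345} \approx 76.724$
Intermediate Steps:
$J = 10$ ($J = 2 \cdot 5 = 10$)
$y{\left(n,M \right)} = 4 + M$
$a{\left(d,U \right)} = \frac{4}{3} + \frac{2 U}{3}$ ($a{\left(d,U \right)} = \frac{U + \left(4 + U\right)}{3} = \frac{4 + 2 U}{3} = \frac{4}{3} + \frac{2 U}{3}$)
$Y{\left(O \right)} = 45 + 9 O$ ($Y{\left(O \right)} = 9 \left(O + 5\right) = 9 \left(5 + O\right) = 45 + 9 O$)
$\frac{766}{a{\left(61,13 \right)}} + \frac{Y{\left(64 \right)}}{5007} = \frac{766}{\frac{4}{3} + \frac{2}{3} \cdot 13} + \frac{45 + 9 \cdot 64}{5007} = \frac{766}{\frac{4}{3} + \frac{26}{3}} + \left(45 + 576\right) \frac{1}{5007} = \frac{766}{10} + 621 \cdot \frac{1}{5007} = 766 \cdot \frac{1}{10} + \frac{207}{1669} = \frac{383}{5} + \frac{207}{1669} = \frac{640262}{8345}$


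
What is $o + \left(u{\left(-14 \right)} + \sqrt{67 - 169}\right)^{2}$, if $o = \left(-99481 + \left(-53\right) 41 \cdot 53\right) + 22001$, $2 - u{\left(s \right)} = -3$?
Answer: $-192726 + 10 i \sqrt{102} \approx -1.9273 \cdot 10^{5} + 100.99 i$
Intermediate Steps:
$u{\left(s \right)} = 5$ ($u{\left(s \right)} = 2 - -3 = 2 + 3 = 5$)
$o = -192649$ ($o = \left(-99481 - 115169\right) + 22001 = -214650 + 22001 = -192649$)
$o + \left(u{\left(-14 \right)} + \sqrt{67 - 169}\right)^{2} = -192649 + \left(5 + \sqrt{67 - 169}\right)^{2} = -192649 + \left(5 + \sqrt{-102}\right)^{2} = -192649 + \left(5 + i \sqrt{102}\right)^{2}$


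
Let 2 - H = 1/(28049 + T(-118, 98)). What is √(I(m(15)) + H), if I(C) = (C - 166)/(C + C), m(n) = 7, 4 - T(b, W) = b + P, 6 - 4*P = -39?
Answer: I*√23269044593690/1576946 ≈ 3.059*I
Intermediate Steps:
P = 45/4 (P = 3/2 - ¼*(-39) = 3/2 + 39/4 = 45/4 ≈ 11.250)
T(b, W) = -29/4 - b (T(b, W) = 4 - (b + 45/4) = 4 - (45/4 + b) = 4 + (-45/4 - b) = -29/4 - b)
H = 225274/112639 (H = 2 - 1/(28049 + (-29/4 - 1*(-118))) = 2 - 1/(28049 + (-29/4 + 118)) = 2 - 1/(28049 + 443/4) = 2 - 1/112639/4 = 2 - 1*4/112639 = 2 - 4/112639 = 225274/112639 ≈ 2.0000)
I(C) = (-166 + C)/(2*C) (I(C) = (-166 + C)/((2*C)) = (-166 + C)*(1/(2*C)) = (-166 + C)/(2*C))
√(I(m(15)) + H) = √((½)*(-166 + 7)/7 + 225274/112639) = √((½)*(⅐)*(-159) + 225274/112639) = √(-159/14 + 225274/112639) = √(-14755765/1576946) = I*√23269044593690/1576946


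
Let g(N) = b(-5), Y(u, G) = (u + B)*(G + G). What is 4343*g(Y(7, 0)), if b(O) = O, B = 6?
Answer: -21715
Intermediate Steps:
Y(u, G) = 2*G*(6 + u) (Y(u, G) = (u + 6)*(G + G) = (6 + u)*(2*G) = 2*G*(6 + u))
g(N) = -5
4343*g(Y(7, 0)) = 4343*(-5) = -21715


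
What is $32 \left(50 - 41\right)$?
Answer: $288$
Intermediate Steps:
$32 \left(50 - 41\right) = 32 \cdot 9 = 288$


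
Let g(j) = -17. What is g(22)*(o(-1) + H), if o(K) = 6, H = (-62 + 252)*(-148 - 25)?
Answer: 558688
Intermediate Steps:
H = -32870 (H = 190*(-173) = -32870)
g(22)*(o(-1) + H) = -17*(6 - 32870) = -17*(-32864) = 558688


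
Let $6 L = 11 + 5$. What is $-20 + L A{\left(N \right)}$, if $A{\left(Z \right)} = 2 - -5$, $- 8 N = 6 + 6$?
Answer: $- \frac{4}{3} \approx -1.3333$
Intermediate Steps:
$L = \frac{8}{3}$ ($L = \frac{11 + 5}{6} = \frac{1}{6} \cdot 16 = \frac{8}{3} \approx 2.6667$)
$N = - \frac{3}{2}$ ($N = - \frac{6 + 6}{8} = \left(- \frac{1}{8}\right) 12 = - \frac{3}{2} \approx -1.5$)
$A{\left(Z \right)} = 7$ ($A{\left(Z \right)} = 2 + 5 = 7$)
$-20 + L A{\left(N \right)} = -20 + \frac{8}{3} \cdot 7 = -20 + \frac{56}{3} = - \frac{4}{3}$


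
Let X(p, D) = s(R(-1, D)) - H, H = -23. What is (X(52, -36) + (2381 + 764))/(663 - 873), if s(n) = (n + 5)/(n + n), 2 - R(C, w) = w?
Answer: -240811/15960 ≈ -15.088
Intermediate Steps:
R(C, w) = 2 - w
s(n) = (5 + n)/(2*n) (s(n) = (5 + n)/((2*n)) = (5 + n)*(1/(2*n)) = (5 + n)/(2*n))
X(p, D) = 23 + (7 - D)/(2*(2 - D)) (X(p, D) = (5 + (2 - D))/(2*(2 - D)) - 1*(-23) = (7 - D)/(2*(2 - D)) + 23 = 23 + (7 - D)/(2*(2 - D)))
(X(52, -36) + (2381 + 764))/(663 - 873) = ((-99 + 47*(-36))/(2*(-2 - 36)) + (2381 + 764))/(663 - 873) = ((1/2)*(-99 - 1692)/(-38) + 3145)/(-210) = ((1/2)*(-1/38)*(-1791) + 3145)*(-1/210) = (1791/76 + 3145)*(-1/210) = (240811/76)*(-1/210) = -240811/15960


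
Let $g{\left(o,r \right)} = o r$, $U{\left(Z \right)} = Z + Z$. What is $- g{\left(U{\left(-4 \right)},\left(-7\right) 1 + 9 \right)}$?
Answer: $16$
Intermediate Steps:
$U{\left(Z \right)} = 2 Z$
$- g{\left(U{\left(-4 \right)},\left(-7\right) 1 + 9 \right)} = - 2 \left(-4\right) \left(\left(-7\right) 1 + 9\right) = - \left(-8\right) \left(-7 + 9\right) = - \left(-8\right) 2 = \left(-1\right) \left(-16\right) = 16$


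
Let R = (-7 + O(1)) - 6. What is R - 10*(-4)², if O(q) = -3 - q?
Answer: -177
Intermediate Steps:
R = -17 (R = (-7 + (-3 - 1*1)) - 6 = (-7 + (-3 - 1)) - 6 = (-7 - 4) - 6 = -11 - 6 = -17)
R - 10*(-4)² = -17 - 10*(-4)² = -17 - 10*16 = -17 - 160 = -177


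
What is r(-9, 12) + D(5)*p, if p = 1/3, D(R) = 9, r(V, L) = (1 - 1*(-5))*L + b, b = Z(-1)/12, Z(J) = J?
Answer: 899/12 ≈ 74.917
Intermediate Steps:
b = -1/12 ≈ -0.083333
r(V, L) = -1/12 + 6*L (r(V, L) = (1 - 1*(-5))*L - 1/12 = (1 + 5)*L - 1/12 = 6*L - 1/12 = -1/12 + 6*L)
p = ⅓ ≈ 0.33333
r(-9, 12) + D(5)*p = (-1/12 + 6*12) + 9*(⅓) = (-1/12 + 72) + 3 = 863/12 + 3 = 899/12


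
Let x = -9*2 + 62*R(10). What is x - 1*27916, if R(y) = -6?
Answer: -28306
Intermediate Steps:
x = -390 (x = -9*2 + 62*(-6) = -18 - 372 = -390)
x - 1*27916 = -390 - 1*27916 = -390 - 27916 = -28306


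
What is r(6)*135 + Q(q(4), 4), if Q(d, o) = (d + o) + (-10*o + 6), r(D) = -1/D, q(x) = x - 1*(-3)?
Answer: -91/2 ≈ -45.500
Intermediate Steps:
q(x) = 3 + x (q(x) = x + 3 = 3 + x)
Q(d, o) = 6 + d - 9*o (Q(d, o) = (d + o) + (6 - 10*o) = 6 + d - 9*o)
r(6)*135 + Q(q(4), 4) = -1/6*135 + (6 + (3 + 4) - 9*4) = -1*1/6*135 + (6 + 7 - 36) = -1/6*135 - 23 = -45/2 - 23 = -91/2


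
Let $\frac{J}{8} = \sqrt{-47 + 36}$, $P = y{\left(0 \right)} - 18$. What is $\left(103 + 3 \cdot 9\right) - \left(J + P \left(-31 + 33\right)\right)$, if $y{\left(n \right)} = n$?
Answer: $166 - 8 i \sqrt{11} \approx 166.0 - 26.533 i$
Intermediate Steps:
$P = -18$ ($P = 0 - 18 = -18$)
$J = 8 i \sqrt{11}$ ($J = 8 \sqrt{-47 + 36} = 8 \sqrt{-11} = 8 i \sqrt{11} \approx 26.533 i$)
$\left(103 + 3 \cdot 9\right) - \left(J + P \left(-31 + 33\right)\right) = \left(103 + 3 \cdot 9\right) - \left(8 i \sqrt{11} - 18 \left(-31 + 33\right)\right) = \left(103 + 27\right) - \left(8 i \sqrt{11} - 36\right) = 130 - \left(8 i \sqrt{11} - 36\right) = 130 - \left(-36 + 8 i \sqrt{11}\right) = 130 + \left(36 - 8 i \sqrt{11}\right) = 166 - 8 i \sqrt{11}$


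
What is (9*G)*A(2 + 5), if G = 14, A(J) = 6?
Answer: 756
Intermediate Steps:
(9*G)*A(2 + 5) = (9*14)*6 = 126*6 = 756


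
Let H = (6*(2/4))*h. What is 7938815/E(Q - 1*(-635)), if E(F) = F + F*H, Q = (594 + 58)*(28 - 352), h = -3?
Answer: 7938815/1684904 ≈ 4.7117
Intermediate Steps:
Q = -211248 (Q = 652*(-324) = -211248)
H = -9 (H = (6*(2/4))*(-3) = (6*(2*(¼)))*(-3) = (6*(½))*(-3) = 3*(-3) = -9)
E(F) = -8*F (E(F) = F + F*(-9) = F - 9*F = -8*F)
7938815/E(Q - 1*(-635)) = 7938815/((-8*(-211248 - 1*(-635)))) = 7938815/((-8*(-211248 + 635))) = 7938815/((-8*(-210613))) = 7938815/1684904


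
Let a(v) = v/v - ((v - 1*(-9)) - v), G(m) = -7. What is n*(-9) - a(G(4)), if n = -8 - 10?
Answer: 170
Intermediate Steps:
n = -18
a(v) = -8 (a(v) = 1 - ((v + 9) - v) = 1 - ((9 + v) - v) = 1 - 1*9 = 1 - 9 = -8)
n*(-9) - a(G(4)) = -18*(-9) - 1*(-8) = 162 + 8 = 170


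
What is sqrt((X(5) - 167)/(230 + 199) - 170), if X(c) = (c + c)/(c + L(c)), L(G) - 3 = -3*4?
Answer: I*sqrt(13937638)/286 ≈ 13.054*I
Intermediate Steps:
L(G) = -9 (L(G) = 3 - 3*4 = 3 - 12 = -9)
X(c) = 2*c/(-9 + c) (X(c) = (c + c)/(c - 9) = (2*c)/(-9 + c) = 2*c/(-9 + c))
sqrt((X(5) - 167)/(230 + 199) - 170) = sqrt((2*5/(-9 + 5) - 167)/(230 + 199) - 170) = sqrt((2*5/(-4) - 167)/429 - 170) = sqrt((2*5*(-1/4) - 167)*(1/429) - 170) = sqrt((-5/2 - 167)*(1/429) - 170) = sqrt(-339/2*1/429 - 170) = sqrt(-113/286 - 170) = sqrt(-48733/286) = I*sqrt(13937638)/286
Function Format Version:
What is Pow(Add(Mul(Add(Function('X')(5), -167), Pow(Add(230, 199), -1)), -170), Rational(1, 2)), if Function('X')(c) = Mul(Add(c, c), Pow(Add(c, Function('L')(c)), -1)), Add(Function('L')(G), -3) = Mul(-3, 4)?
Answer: Mul(Rational(1, 286), I, Pow(13937638, Rational(1, 2))) ≈ Mul(13.054, I)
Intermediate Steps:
Function('L')(G) = -9 (Function('L')(G) = Add(3, Mul(-3, 4)) = Add(3, -12) = -9)
Function('X')(c) = Mul(2, c, Pow(Add(-9, c), -1)) (Function('X')(c) = Mul(Add(c, c), Pow(Add(c, -9), -1)) = Mul(Mul(2, c), Pow(Add(-9, c), -1)) = Mul(2, c, Pow(Add(-9, c), -1)))
Pow(Add(Mul(Add(Function('X')(5), -167), Pow(Add(230, 199), -1)), -170), Rational(1, 2)) = Pow(Add(Mul(Add(Mul(2, 5, Pow(Add(-9, 5), -1)), -167), Pow(Add(230, 199), -1)), -170), Rational(1, 2)) = Pow(Add(Mul(Add(Mul(2, 5, Pow(-4, -1)), -167), Pow(429, -1)), -170), Rational(1, 2)) = Pow(Add(Mul(Add(Mul(2, 5, Rational(-1, 4)), -167), Rational(1, 429)), -170), Rational(1, 2)) = Pow(Add(Mul(Add(Rational(-5, 2), -167), Rational(1, 429)), -170), Rational(1, 2)) = Pow(Add(Mul(Rational(-339, 2), Rational(1, 429)), -170), Rational(1, 2)) = Pow(Add(Rational(-113, 286), -170), Rational(1, 2)) = Pow(Rational(-48733, 286), Rational(1, 2)) = Mul(Rational(1, 286), I, Pow(13937638, Rational(1, 2)))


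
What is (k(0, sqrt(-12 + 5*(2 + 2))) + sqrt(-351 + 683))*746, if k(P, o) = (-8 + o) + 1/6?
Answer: -17531/3 + 1492*sqrt(2) + 1492*sqrt(83) ≈ 9859.1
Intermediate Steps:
k(P, o) = -47/6 + o (k(P, o) = (-8 + o) + 1/6 = -47/6 + o)
(k(0, sqrt(-12 + 5*(2 + 2))) + sqrt(-351 + 683))*746 = ((-47/6 + sqrt(-12 + 5*(2 + 2))) + sqrt(-351 + 683))*746 = ((-47/6 + sqrt(-12 + 5*4)) + sqrt(332))*746 = ((-47/6 + sqrt(-12 + 20)) + 2*sqrt(83))*746 = ((-47/6 + sqrt(8)) + 2*sqrt(83))*746 = ((-47/6 + 2*sqrt(2)) + 2*sqrt(83))*746 = (-47/6 + 2*sqrt(2) + 2*sqrt(83))*746 = -17531/3 + 1492*sqrt(2) + 1492*sqrt(83)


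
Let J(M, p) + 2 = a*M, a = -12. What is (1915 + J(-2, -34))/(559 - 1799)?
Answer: -1937/1240 ≈ -1.5621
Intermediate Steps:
J(M, p) = -2 - 12*M
(1915 + J(-2, -34))/(559 - 1799) = (1915 + (-2 - 12*(-2)))/(559 - 1799) = (1915 + (-2 + 24))/(-1240) = (1915 + 22)*(-1/1240) = 1937*(-1/1240) = -1937/1240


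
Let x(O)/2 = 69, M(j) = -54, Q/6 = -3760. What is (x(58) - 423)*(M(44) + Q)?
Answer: 6444990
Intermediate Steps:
Q = -22560 (Q = 6*(-3760) = -22560)
x(O) = 138 (x(O) = 2*69 = 138)
(x(58) - 423)*(M(44) + Q) = (138 - 423)*(-54 - 22560) = -285*(-22614) = 6444990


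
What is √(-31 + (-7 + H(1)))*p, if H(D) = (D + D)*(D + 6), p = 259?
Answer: 518*I*√6 ≈ 1268.8*I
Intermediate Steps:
H(D) = 2*D*(6 + D) (H(D) = (2*D)*(6 + D) = 2*D*(6 + D))
√(-31 + (-7 + H(1)))*p = √(-31 + (-7 + 2*1*(6 + 1)))*259 = √(-31 + (-7 + 2*1*7))*259 = √(-31 + (-7 + 14))*259 = √(-31 + 7)*259 = √(-24)*259 = (2*I*√6)*259 = 518*I*√6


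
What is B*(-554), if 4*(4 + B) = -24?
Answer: 5540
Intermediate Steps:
B = -10 (B = -4 + (¼)*(-24) = -4 - 6 = -10)
B*(-554) = -10*(-554) = 5540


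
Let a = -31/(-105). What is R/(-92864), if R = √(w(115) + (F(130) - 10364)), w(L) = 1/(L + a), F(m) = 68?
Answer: -I*√1508931438726/1124211584 ≈ -0.0010927*I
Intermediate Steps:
a = 31/105 (a = -31*(-1/105) = 31/105 ≈ 0.29524)
w(L) = 1/(31/105 + L) (w(L) = 1/(L + 31/105) = 1/(31/105 + L))
R = I*√1508931438726/12106 (R = √(105/(31 + 105*115) + (68 - 10364)) = √(105/(31 + 12075) - 10296) = √(105/12106 - 10296) = √(-124643271/12106) = I*√1508931438726/12106 ≈ 101.47*I)
R/(-92864) = (I*√1508931438726/12106)/(-92864) = (I*√1508931438726/12106)*(-1/92864) = -I*√1508931438726/1124211584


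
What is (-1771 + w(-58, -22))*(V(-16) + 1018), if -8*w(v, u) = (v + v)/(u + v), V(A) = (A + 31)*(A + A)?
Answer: -76231641/80 ≈ -9.5290e+5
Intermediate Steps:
V(A) = 2*A*(31 + A) (V(A) = (31 + A)*(2*A) = 2*A*(31 + A))
w(v, u) = -v/(4*(u + v)) (w(v, u) = -(v + v)/(8*(u + v)) = -2*v/(8*(u + v)) = -v/(4*(u + v)))
(-1771 + w(-58, -22))*(V(-16) + 1018) = (-1771 - 1*(-58)/(4*(-22) + 4*(-58)))*(2*(-16)*(31 - 16) + 1018) = (-1771 - 1*(-58)/(-88 - 232))*(2*(-16)*15 + 1018) = (-1771 - 1*(-58)/(-320))*(-480 + 1018) = (-1771 - 1*(-58)*(-1/320))*538 = (-1771 - 29/160)*538 = -283389/160*538 = -76231641/80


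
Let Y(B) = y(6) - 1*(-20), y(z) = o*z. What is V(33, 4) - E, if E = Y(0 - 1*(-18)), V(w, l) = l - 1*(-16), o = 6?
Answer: -36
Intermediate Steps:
V(w, l) = 16 + l (V(w, l) = l + 16 = 16 + l)
y(z) = 6*z
Y(B) = 56 (Y(B) = 6*6 - 1*(-20) = 36 + 20 = 56)
E = 56
V(33, 4) - E = (16 + 4) - 1*56 = 20 - 56 = -36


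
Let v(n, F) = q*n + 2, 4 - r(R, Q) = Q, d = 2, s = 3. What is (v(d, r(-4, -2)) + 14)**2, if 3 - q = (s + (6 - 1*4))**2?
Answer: 784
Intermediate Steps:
q = -22 (q = 3 - (3 + (6 - 1*4))**2 = 3 - (3 + (6 - 4))**2 = 3 - (3 + 2)**2 = 3 - 1*5**2 = 3 - 1*25 = 3 - 25 = -22)
r(R, Q) = 4 - Q
v(n, F) = 2 - 22*n (v(n, F) = -22*n + 2 = 2 - 22*n)
(v(d, r(-4, -2)) + 14)**2 = ((2 - 22*2) + 14)**2 = ((2 - 44) + 14)**2 = (-42 + 14)**2 = (-28)**2 = 784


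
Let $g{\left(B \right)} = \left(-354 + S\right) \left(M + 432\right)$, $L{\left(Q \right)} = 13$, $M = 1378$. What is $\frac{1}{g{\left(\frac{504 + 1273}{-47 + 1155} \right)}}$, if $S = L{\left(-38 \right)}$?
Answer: $- \frac{1}{617210} \approx -1.6202 \cdot 10^{-6}$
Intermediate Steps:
$S = 13$
$g{\left(B \right)} = -617210$ ($g{\left(B \right)} = \left(-354 + 13\right) \left(1378 + 432\right) = \left(-341\right) 1810 = -617210$)
$\frac{1}{g{\left(\frac{504 + 1273}{-47 + 1155} \right)}} = \frac{1}{-617210} = - \frac{1}{617210}$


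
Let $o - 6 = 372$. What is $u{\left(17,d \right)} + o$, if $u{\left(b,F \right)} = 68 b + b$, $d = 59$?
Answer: $1551$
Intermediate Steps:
$u{\left(b,F \right)} = 69 b$
$o = 378$ ($o = 6 + 372 = 378$)
$u{\left(17,d \right)} + o = 69 \cdot 17 + 378 = 1173 + 378 = 1551$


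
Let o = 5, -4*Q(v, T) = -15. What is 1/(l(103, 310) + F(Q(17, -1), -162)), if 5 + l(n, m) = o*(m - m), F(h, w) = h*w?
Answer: -2/1225 ≈ -0.0016327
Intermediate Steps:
Q(v, T) = 15/4 (Q(v, T) = -¼*(-15) = 15/4)
l(n, m) = -5 (l(n, m) = -5 + 5*(m - m) = -5 + 5*0 = -5 + 0 = -5)
1/(l(103, 310) + F(Q(17, -1), -162)) = 1/(-5 + (15/4)*(-162)) = 1/(-5 - 1215/2) = 1/(-1225/2) = -2/1225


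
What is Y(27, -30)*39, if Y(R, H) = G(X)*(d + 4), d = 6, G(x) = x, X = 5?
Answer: 1950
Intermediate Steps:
Y(R, H) = 50 (Y(R, H) = 5*(6 + 4) = 5*10 = 50)
Y(27, -30)*39 = 50*39 = 1950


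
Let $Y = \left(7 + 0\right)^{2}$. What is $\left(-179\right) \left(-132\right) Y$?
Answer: $1157772$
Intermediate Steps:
$Y = 49$ ($Y = 7^{2} = 49$)
$\left(-179\right) \left(-132\right) Y = \left(-179\right) \left(-132\right) 49 = 23628 \cdot 49 = 1157772$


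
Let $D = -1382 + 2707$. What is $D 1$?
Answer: $1325$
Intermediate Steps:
$D = 1325$
$D 1 = 1325 \cdot 1 = 1325$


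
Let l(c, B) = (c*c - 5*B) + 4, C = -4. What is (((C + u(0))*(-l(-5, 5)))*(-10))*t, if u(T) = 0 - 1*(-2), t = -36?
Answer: 2880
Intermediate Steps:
l(c, B) = 4 + c² - 5*B (l(c, B) = (c² - 5*B) + 4 = 4 + c² - 5*B)
u(T) = 2 (u(T) = 0 + 2 = 2)
(((C + u(0))*(-l(-5, 5)))*(-10))*t = (((-4 + 2)*(-(4 + (-5)² - 5*5)))*(-10))*(-36) = (-(-2)*(4 + 25 - 25)*(-10))*(-36) = (-(-2)*4*(-10))*(-36) = (-2*(-4)*(-10))*(-36) = (8*(-10))*(-36) = -80*(-36) = 2880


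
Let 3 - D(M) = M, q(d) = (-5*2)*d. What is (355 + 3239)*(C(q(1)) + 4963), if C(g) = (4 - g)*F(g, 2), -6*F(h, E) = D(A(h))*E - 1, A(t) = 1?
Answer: 17811864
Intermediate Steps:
q(d) = -10*d
D(M) = 3 - M
F(h, E) = ⅙ - E/3 (F(h, E) = -((3 - 1*1)*E - 1)/6 = -((3 - 1)*E - 1)/6 = -(2*E - 1)/6 = -(-1 + 2*E)/6 = ⅙ - E/3)
C(g) = -2 + g/2 (C(g) = (4 - g)*(⅙ - ⅓*2) = (4 - g)*(⅙ - ⅔) = (4 - g)*(-½) = -2 + g/2)
(355 + 3239)*(C(q(1)) + 4963) = (355 + 3239)*((-2 + (-10*1)/2) + 4963) = 3594*((-2 + (½)*(-10)) + 4963) = 3594*((-2 - 5) + 4963) = 3594*(-7 + 4963) = 3594*4956 = 17811864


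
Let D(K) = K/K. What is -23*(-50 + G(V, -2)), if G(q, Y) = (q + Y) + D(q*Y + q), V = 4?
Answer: 1081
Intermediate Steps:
D(K) = 1
G(q, Y) = 1 + Y + q (G(q, Y) = (q + Y) + 1 = (Y + q) + 1 = 1 + Y + q)
-23*(-50 + G(V, -2)) = -23*(-50 + (1 - 2 + 4)) = -23*(-50 + 3) = -23*(-47) = 1081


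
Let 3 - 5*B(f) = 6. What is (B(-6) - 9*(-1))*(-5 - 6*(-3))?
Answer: 546/5 ≈ 109.20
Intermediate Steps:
B(f) = -⅗ (B(f) = ⅗ - ⅕*6 = ⅗ - 6/5 = -⅗)
(B(-6) - 9*(-1))*(-5 - 6*(-3)) = (-⅗ - 9*(-1))*(-5 - 6*(-3)) = (-⅗ + 9)*(-5 + 18) = (42/5)*13 = 546/5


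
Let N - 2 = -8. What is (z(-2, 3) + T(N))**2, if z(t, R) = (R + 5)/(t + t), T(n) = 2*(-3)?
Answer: 64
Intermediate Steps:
N = -6 (N = 2 - 8 = -6)
T(n) = -6
z(t, R) = (5 + R)/(2*t) (z(t, R) = (5 + R)/((2*t)) = (5 + R)*(1/(2*t)) = (5 + R)/(2*t))
(z(-2, 3) + T(N))**2 = ((1/2)*(5 + 3)/(-2) - 6)**2 = ((1/2)*(-1/2)*8 - 6)**2 = (-2 - 6)**2 = (-8)**2 = 64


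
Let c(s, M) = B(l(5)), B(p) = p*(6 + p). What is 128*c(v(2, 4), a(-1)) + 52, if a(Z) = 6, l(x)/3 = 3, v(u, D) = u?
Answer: 17332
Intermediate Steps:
l(x) = 9 (l(x) = 3*3 = 9)
c(s, M) = 135 (c(s, M) = 9*(6 + 9) = 9*15 = 135)
128*c(v(2, 4), a(-1)) + 52 = 128*135 + 52 = 17280 + 52 = 17332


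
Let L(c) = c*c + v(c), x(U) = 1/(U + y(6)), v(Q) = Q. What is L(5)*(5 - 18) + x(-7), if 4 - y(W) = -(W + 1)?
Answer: -1559/4 ≈ -389.75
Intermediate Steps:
y(W) = 5 + W (y(W) = 4 - (-1)*(W + 1) = 4 - (-1)*(1 + W) = 4 - (-1 - W) = 4 + (1 + W) = 5 + W)
x(U) = 1/(11 + U) (x(U) = 1/(U + (5 + 6)) = 1/(U + 11) = 1/(11 + U))
L(c) = c + c² (L(c) = c*c + c = c² + c = c + c²)
L(5)*(5 - 18) + x(-7) = (5*(1 + 5))*(5 - 18) + 1/(11 - 7) = (5*6)*(-13) + 1/4 = 30*(-13) + ¼ = -390 + ¼ = -1559/4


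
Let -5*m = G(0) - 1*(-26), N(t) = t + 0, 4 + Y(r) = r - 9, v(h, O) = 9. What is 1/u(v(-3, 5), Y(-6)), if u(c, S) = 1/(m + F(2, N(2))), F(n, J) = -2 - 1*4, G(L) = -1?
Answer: -11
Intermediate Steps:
Y(r) = -13 + r (Y(r) = -4 + (r - 9) = -4 + (-9 + r) = -13 + r)
N(t) = t
F(n, J) = -6 (F(n, J) = -2 - 4 = -6)
m = -5 (m = -(-1 - 1*(-26))/5 = -(-1 + 26)/5 = -⅕*25 = -5)
u(c, S) = -1/11 (u(c, S) = 1/(-5 - 6) = 1/(-11) = -1/11)
1/u(v(-3, 5), Y(-6)) = 1/(-1/11) = -11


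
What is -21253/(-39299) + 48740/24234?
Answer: 1215239231/476185983 ≈ 2.5520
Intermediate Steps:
-21253/(-39299) + 48740/24234 = -21253*(-1/39299) + 48740*(1/24234) = 21253/39299 + 24370/12117 = 1215239231/476185983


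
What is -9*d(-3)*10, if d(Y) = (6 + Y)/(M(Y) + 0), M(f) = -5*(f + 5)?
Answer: 27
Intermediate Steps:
M(f) = -25 - 5*f (M(f) = -5*(5 + f) = -25 - 5*f)
d(Y) = (6 + Y)/(-25 - 5*Y) (d(Y) = (6 + Y)/((-25 - 5*Y) + 0) = (6 + Y)/(-25 - 5*Y))
-9*d(-3)*10 = -9*(-6 - 1*(-3))/(5*(5 - 3))*10 = -9*(-6 + 3)/(5*2)*10 = -9*(-3)/(5*2)*10 = -9*(-3/10)*10 = (27/10)*10 = 27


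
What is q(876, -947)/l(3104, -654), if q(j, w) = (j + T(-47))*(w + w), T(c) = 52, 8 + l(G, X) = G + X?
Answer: -878816/1221 ≈ -719.75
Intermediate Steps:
l(G, X) = -8 + G + X (l(G, X) = -8 + (G + X) = -8 + G + X)
q(j, w) = 2*w*(52 + j) (q(j, w) = (j + 52)*(w + w) = (52 + j)*(2*w) = 2*w*(52 + j))
q(876, -947)/l(3104, -654) = (2*(-947)*(52 + 876))/(-8 + 3104 - 654) = (2*(-947)*928)/2442 = -1757632*1/2442 = -878816/1221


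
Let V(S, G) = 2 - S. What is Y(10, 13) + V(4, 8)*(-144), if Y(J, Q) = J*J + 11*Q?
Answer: 531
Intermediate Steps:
Y(J, Q) = J**2 + 11*Q
Y(10, 13) + V(4, 8)*(-144) = (10**2 + 11*13) + (2 - 1*4)*(-144) = (100 + 143) + (2 - 4)*(-144) = 243 - 2*(-144) = 243 + 288 = 531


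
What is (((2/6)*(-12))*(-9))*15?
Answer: 540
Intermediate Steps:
(((2/6)*(-12))*(-9))*15 = (((2*(⅙))*(-12))*(-9))*15 = (((⅓)*(-12))*(-9))*15 = -4*(-9)*15 = 36*15 = 540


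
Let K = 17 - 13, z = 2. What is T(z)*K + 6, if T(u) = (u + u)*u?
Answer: 38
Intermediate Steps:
K = 4
T(u) = 2*u² (T(u) = (2*u)*u = 2*u²)
T(z)*K + 6 = (2*2²)*4 + 6 = (2*4)*4 + 6 = 8*4 + 6 = 32 + 6 = 38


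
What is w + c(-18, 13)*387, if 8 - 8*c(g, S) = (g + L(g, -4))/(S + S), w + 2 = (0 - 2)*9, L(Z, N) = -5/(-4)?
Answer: 331273/832 ≈ 398.16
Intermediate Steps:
L(Z, N) = 5/4 (L(Z, N) = -5*(-¼) = 5/4)
w = -20 (w = -2 + (0 - 2)*9 = -2 - 2*9 = -2 - 18 = -20)
c(g, S) = 1 - (5/4 + g)/(16*S) (c(g, S) = 1 - (g + 5/4)/(8*(S + S)) = 1 - (5/4 + g)/(8*(2*S)) = 1 - (5/4 + g)*1/(2*S)/8 = 1 - (5/4 + g)/(16*S))
w + c(-18, 13)*387 = -20 + ((-5/64 + 13 - 1/16*(-18))/13)*387 = -20 + ((-5/64 + 13 + 9/8)/13)*387 = -20 + ((1/13)*(899/64))*387 = -20 + (899/832)*387 = -20 + 347913/832 = 331273/832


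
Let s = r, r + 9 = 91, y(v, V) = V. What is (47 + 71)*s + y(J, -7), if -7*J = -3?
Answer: 9669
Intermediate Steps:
J = 3/7 (J = -⅐*(-3) = 3/7 ≈ 0.42857)
r = 82 (r = -9 + 91 = 82)
s = 82
(47 + 71)*s + y(J, -7) = (47 + 71)*82 - 7 = 118*82 - 7 = 9676 - 7 = 9669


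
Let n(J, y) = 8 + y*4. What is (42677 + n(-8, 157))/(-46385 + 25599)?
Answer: -43313/20786 ≈ -2.0838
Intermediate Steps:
n(J, y) = 8 + 4*y
(42677 + n(-8, 157))/(-46385 + 25599) = (42677 + (8 + 4*157))/(-46385 + 25599) = (42677 + (8 + 628))/(-20786) = (42677 + 636)*(-1/20786) = 43313*(-1/20786) = -43313/20786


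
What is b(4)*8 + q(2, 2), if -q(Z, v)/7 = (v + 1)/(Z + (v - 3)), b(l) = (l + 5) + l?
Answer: 83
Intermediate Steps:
b(l) = 5 + 2*l (b(l) = (5 + l) + l = 5 + 2*l)
q(Z, v) = -7*(1 + v)/(-3 + Z + v) (q(Z, v) = -7*(v + 1)/(Z + (v - 3)) = -7*(1 + v)/(Z + (-3 + v)) = -7*(1 + v)/(-3 + Z + v))
b(4)*8 + q(2, 2) = (5 + 2*4)*8 + 7*(-1 - 1*2)/(-3 + 2 + 2) = (5 + 8)*8 + 7*(-1 - 2)/1 = 13*8 + 7*1*(-3) = 104 - 21 = 83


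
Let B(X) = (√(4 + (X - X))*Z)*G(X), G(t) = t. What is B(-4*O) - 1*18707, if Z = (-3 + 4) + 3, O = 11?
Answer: -19059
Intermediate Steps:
Z = 4 (Z = 1 + 3 = 4)
B(X) = 8*X (B(X) = (√(4 + (X - X))*4)*X = (√(4 + 0)*4)*X = (√4*4)*X = (2*4)*X = 8*X)
B(-4*O) - 1*18707 = 8*(-4*11) - 1*18707 = 8*(-44) - 18707 = -352 - 18707 = -19059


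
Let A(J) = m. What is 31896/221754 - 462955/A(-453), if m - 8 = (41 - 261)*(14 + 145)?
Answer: 17296264997/1292530148 ≈ 13.382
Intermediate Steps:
m = -34972 (m = 8 + (41 - 261)*(14 + 145) = 8 - 220*159 = 8 - 34980 = -34972)
A(J) = -34972
31896/221754 - 462955/A(-453) = 31896/221754 - 462955/(-34972) = 31896*(1/221754) - 462955*(-1/34972) = 5316/36959 + 462955/34972 = 17296264997/1292530148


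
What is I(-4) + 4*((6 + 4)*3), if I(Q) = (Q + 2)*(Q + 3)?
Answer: 122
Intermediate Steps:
I(Q) = (2 + Q)*(3 + Q)
I(-4) + 4*((6 + 4)*3) = (6 + (-4)**2 + 5*(-4)) + 4*((6 + 4)*3) = (6 + 16 - 20) + 4*(10*3) = 2 + 4*30 = 2 + 120 = 122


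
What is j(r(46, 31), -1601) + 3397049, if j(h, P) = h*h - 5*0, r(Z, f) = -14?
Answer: 3397245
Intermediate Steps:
j(h, P) = h² (j(h, P) = h² + 0 = h²)
j(r(46, 31), -1601) + 3397049 = (-14)² + 3397049 = 196 + 3397049 = 3397245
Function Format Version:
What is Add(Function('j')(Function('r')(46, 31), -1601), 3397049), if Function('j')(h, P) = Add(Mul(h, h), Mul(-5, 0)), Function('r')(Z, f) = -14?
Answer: 3397245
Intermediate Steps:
Function('j')(h, P) = Pow(h, 2) (Function('j')(h, P) = Add(Pow(h, 2), 0) = Pow(h, 2))
Add(Function('j')(Function('r')(46, 31), -1601), 3397049) = Add(Pow(-14, 2), 3397049) = Add(196, 3397049) = 3397245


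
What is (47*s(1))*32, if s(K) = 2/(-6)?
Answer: -1504/3 ≈ -501.33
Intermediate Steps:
s(K) = -1/3 (s(K) = 2*(-1/6) = -1/3)
(47*s(1))*32 = (47*(-1/3))*32 = -47/3*32 = -1504/3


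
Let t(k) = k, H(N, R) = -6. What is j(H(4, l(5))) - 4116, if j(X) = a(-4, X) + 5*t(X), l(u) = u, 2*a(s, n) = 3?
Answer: -8289/2 ≈ -4144.5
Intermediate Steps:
a(s, n) = 3/2 (a(s, n) = (1/2)*3 = 3/2)
j(X) = 3/2 + 5*X
j(H(4, l(5))) - 4116 = (3/2 + 5*(-6)) - 4116 = (3/2 - 30) - 4116 = -57/2 - 4116 = -8289/2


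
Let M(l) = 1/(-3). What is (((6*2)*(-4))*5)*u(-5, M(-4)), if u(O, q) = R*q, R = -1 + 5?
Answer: 320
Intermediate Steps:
M(l) = -⅓
R = 4
u(O, q) = 4*q
(((6*2)*(-4))*5)*u(-5, M(-4)) = (((6*2)*(-4))*5)*(4*(-⅓)) = ((12*(-4))*5)*(-4/3) = -48*5*(-4/3) = -240*(-4/3) = 320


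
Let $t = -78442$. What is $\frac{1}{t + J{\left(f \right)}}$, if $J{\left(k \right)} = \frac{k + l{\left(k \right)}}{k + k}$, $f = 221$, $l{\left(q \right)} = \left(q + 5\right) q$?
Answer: $- \frac{2}{156657} \approx -1.2767 \cdot 10^{-5}$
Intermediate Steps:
$l{\left(q \right)} = q \left(5 + q\right)$ ($l{\left(q \right)} = \left(5 + q\right) q = q \left(5 + q\right)$)
$J{\left(k \right)} = \frac{k + k \left(5 + k\right)}{2 k}$ ($J{\left(k \right)} = \frac{k + k \left(5 + k\right)}{k + k} = \frac{k + k \left(5 + k\right)}{2 k}$)
$\frac{1}{t + J{\left(f \right)}} = \frac{1}{-78442 + \left(3 + \frac{1}{2} \cdot 221\right)} = \frac{1}{-78442 + \left(3 + \frac{221}{2}\right)} = \frac{1}{-78442 + \frac{227}{2}} = \frac{1}{- \frac{156657}{2}} = - \frac{2}{156657}$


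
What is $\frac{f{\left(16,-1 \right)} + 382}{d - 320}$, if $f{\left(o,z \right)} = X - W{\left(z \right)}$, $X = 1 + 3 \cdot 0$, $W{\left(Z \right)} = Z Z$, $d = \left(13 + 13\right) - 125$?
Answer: $- \frac{382}{419} \approx -0.91169$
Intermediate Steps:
$d = -99$ ($d = 26 - 125 = -99$)
$W{\left(Z \right)} = Z^{2}$
$X = 1$ ($X = 1 + 0 = 1$)
$f{\left(o,z \right)} = 1 - z^{2}$
$\frac{f{\left(16,-1 \right)} + 382}{d - 320} = \frac{\left(1 - \left(-1\right)^{2}\right) + 382}{-99 - 320} = \frac{\left(1 - 1\right) + 382}{-419} = \left(\left(1 - 1\right) + 382\right) \left(- \frac{1}{419}\right) = \left(0 + 382\right) \left(- \frac{1}{419}\right) = 382 \left(- \frac{1}{419}\right) = - \frac{382}{419}$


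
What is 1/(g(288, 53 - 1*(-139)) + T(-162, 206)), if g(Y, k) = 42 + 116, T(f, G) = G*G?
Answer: 1/42594 ≈ 2.3477e-5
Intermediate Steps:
T(f, G) = G²
g(Y, k) = 158
1/(g(288, 53 - 1*(-139)) + T(-162, 206)) = 1/(158 + 206²) = 1/(158 + 42436) = 1/42594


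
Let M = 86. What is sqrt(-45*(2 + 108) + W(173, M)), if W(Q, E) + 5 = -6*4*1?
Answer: I*sqrt(4979) ≈ 70.562*I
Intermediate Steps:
W(Q, E) = -29 (W(Q, E) = -5 - 6*4*1 = -5 - 24*1 = -5 - 24 = -29)
sqrt(-45*(2 + 108) + W(173, M)) = sqrt(-45*(2 + 108) - 29) = sqrt(-45*110 - 29) = sqrt(-4950 - 29) = sqrt(-4979) = I*sqrt(4979)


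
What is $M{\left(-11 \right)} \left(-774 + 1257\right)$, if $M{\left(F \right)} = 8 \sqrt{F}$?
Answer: $3864 i \sqrt{11} \approx 12815.0 i$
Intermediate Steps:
$M{\left(-11 \right)} \left(-774 + 1257\right) = 8 \sqrt{-11} \left(-774 + 1257\right) = 8 i \sqrt{11} \cdot 483 = 3864 i \sqrt{11}$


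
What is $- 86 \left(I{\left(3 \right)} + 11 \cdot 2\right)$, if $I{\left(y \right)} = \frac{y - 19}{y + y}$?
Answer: $- \frac{4988}{3} \approx -1662.7$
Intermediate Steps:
$I{\left(y \right)} = \frac{-19 + y}{2 y}$
$- 86 \left(I{\left(3 \right)} + 11 \cdot 2\right) = - 86 \left(\frac{-19 + 3}{2 \cdot 3} + 11 \cdot 2\right) = - 86 \left(\frac{1}{2} \cdot \frac{1}{3} \left(-16\right) + 22\right) = - 86 \left(- \frac{8}{3} + 22\right) = \left(-86\right) \frac{58}{3} = - \frac{4988}{3}$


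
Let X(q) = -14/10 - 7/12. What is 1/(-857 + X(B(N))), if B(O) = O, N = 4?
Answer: -60/51539 ≈ -0.0011642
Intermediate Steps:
X(q) = -119/60 (X(q) = -14*1/10 - 7*1/12 = -7/5 - 7/12 = -119/60)
1/(-857 + X(B(N))) = 1/(-857 - 119/60) = 1/(-51539/60) = -60/51539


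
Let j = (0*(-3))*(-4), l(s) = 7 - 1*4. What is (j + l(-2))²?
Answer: 9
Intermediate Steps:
l(s) = 3 (l(s) = 7 - 4 = 3)
j = 0 (j = 0*(-4) = 0)
(j + l(-2))² = (0 + 3)² = 3² = 9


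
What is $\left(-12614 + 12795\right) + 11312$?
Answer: $11493$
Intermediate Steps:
$\left(-12614 + 12795\right) + 11312 = 181 + 11312 = 11493$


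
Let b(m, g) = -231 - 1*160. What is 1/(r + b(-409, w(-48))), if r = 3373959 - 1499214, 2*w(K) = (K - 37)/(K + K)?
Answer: 1/1874354 ≈ 5.3352e-7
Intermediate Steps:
w(K) = (-37 + K)/(4*K) (w(K) = ((K - 37)/(K + K))/2 = ((-37 + K)/((2*K)))/2 = ((-37 + K)*(1/(2*K)))/2 = ((-37 + K)/(2*K))/2 = (-37 + K)/(4*K))
b(m, g) = -391 (b(m, g) = -231 - 160 = -391)
r = 1874745
1/(r + b(-409, w(-48))) = 1/(1874745 - 391) = 1/1874354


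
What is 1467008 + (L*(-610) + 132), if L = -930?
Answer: 2034440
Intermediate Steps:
1467008 + (L*(-610) + 132) = 1467008 + (-930*(-610) + 132) = 1467008 + (567300 + 132) = 1467008 + 567432 = 2034440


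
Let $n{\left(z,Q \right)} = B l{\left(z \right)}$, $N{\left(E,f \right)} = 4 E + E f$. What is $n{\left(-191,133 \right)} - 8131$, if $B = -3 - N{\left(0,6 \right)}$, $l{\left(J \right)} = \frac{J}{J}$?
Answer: $-8134$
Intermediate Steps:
$l{\left(J \right)} = 1$
$B = -3$ ($B = -3 - 0 \left(4 + 6\right) = -3 - 0 \cdot 10 = -3 - 0 = -3 + 0 = -3$)
$n{\left(z,Q \right)} = -3$ ($n{\left(z,Q \right)} = \left(-3\right) 1 = -3$)
$n{\left(-191,133 \right)} - 8131 = -3 - 8131 = -8134$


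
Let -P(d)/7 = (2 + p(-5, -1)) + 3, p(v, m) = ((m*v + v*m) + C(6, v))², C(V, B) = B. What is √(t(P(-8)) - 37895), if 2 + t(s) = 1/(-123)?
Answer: 2*I*√143335959/123 ≈ 194.67*I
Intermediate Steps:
p(v, m) = (v + 2*m*v)² (p(v, m) = ((m*v + v*m) + v)² = ((m*v + m*v) + v)² = (2*m*v + v)² = (v + 2*m*v)²)
P(d) = -210 (P(d) = -7*((2 + (-5)²*(1 + 2*(-1))²) + 3) = -7*((2 + 25*(1 - 2)²) + 3) = -7*((2 + 25*(-1)²) + 3) = -7*((2 + 25*1) + 3) = -7*((2 + 25) + 3) = -7*(27 + 3) = -7*30 = -210)
t(s) = -247/123 (t(s) = -2 + 1/(-123) = -2 - 1/123 = -247/123)
√(t(P(-8)) - 37895) = √(-247/123 - 37895) = √(-4661332/123) = 2*I*√143335959/123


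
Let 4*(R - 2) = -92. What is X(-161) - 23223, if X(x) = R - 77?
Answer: -23321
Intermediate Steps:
R = -21 (R = 2 + (1/4)*(-92) = 2 - 23 = -21)
X(x) = -98 (X(x) = -21 - 77 = -98)
X(-161) - 23223 = -98 - 23223 = -23321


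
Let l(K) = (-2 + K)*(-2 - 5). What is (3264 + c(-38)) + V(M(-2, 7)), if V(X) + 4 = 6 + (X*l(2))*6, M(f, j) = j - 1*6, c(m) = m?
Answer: 3228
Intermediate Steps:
M(f, j) = -6 + j (M(f, j) = j - 6 = -6 + j)
l(K) = 14 - 7*K (l(K) = (-2 + K)*(-7) = 14 - 7*K)
V(X) = 2 (V(X) = -4 + (6 + (X*(14 - 7*2))*6) = -4 + (6 + (X*(14 - 14))*6) = -4 + (6 + (X*0)*6) = -4 + (6 + 0*6) = -4 + (6 + 0) = -4 + 6 = 2)
(3264 + c(-38)) + V(M(-2, 7)) = (3264 - 38) + 2 = 3226 + 2 = 3228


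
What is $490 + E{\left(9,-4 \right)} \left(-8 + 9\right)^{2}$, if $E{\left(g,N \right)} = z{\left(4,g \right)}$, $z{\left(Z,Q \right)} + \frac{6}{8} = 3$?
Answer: $\frac{1969}{4} \approx 492.25$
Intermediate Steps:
$z{\left(Z,Q \right)} = \frac{9}{4}$ ($z{\left(Z,Q \right)} = - \frac{3}{4} + 3 = \frac{9}{4}$)
$E{\left(g,N \right)} = \frac{9}{4}$
$490 + E{\left(9,-4 \right)} \left(-8 + 9\right)^{2} = 490 + \frac{9 \left(-8 + 9\right)^{2}}{4} = 490 + \frac{9 \cdot 1^{2}}{4} = 490 + \frac{9}{4} \cdot 1 = 490 + \frac{9}{4} = \frac{1969}{4}$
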